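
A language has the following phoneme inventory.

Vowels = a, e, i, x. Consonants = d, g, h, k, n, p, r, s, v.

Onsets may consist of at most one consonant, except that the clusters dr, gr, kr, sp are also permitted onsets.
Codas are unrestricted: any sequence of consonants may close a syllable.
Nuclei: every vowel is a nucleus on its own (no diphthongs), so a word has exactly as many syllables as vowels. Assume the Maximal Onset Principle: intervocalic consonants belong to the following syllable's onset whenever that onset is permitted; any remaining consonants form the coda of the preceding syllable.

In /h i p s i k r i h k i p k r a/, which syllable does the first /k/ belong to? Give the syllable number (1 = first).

3

The vowels are i, i, i, i, a — 5 nuclei, so 5 syllables.
V1 /i/ – V2 /i/: cluster /ps/ — the longest permitted-onset suffix is /s/; onset = /s/, preceding coda = /p/.
V2 /i/ – V3 /i/: /kr/ is a licit onset in full, so it all attaches to the next syllable.
V3 /i/ – V4 /i/: /hk/ — longest licit onset from the right is /k/, leaving /h/ as coda.
V4 /i/ – V5 /a/: /pkr/ — longest licit onset from the right is /kr/, leaving /p/ as coda.
So the parse is hip.si.krih.kip.kra.
The first /k/ is in the onset of syllable 3 (/krih/).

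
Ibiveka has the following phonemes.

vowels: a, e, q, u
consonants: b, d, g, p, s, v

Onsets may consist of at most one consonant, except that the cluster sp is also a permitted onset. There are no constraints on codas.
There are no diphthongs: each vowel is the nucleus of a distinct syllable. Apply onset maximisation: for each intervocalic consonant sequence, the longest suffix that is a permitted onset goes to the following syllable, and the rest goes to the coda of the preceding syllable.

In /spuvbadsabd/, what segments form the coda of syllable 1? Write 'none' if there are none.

v

Vowels present: u, a, a; each is a nucleus, giving 3 syllables.
/u…a/ gap (V1→V2): /vb/ splits as /v/ + /b/ (/b/ is the longest suffix that is a licit onset).
/a…a/ gap (V2→V3): /ds/; trying suffixes from longest down, /s/ is the first permitted one, so coda /d/ | onset /s/.
Syllabification: spuv.bad.sabd.
Syllable 1 is /spuv/: onset /sp/, nucleus /u/, coda /v/.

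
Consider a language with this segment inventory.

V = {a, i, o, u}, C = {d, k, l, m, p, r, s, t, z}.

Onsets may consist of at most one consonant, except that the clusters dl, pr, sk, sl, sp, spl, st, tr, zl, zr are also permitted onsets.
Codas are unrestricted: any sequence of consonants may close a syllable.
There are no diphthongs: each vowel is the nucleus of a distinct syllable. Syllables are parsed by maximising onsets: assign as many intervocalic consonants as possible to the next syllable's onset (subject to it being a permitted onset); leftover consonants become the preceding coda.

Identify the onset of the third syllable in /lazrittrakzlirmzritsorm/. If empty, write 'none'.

Vowels present: a, i, a, i, i, o; each is a nucleus, giving 6 syllables.
σ1/σ2 boundary: /zr/ — entire cluster is a permitted onset → onset /zr/, coda ∅.
σ2/σ3 boundary: /ttr/ splits as /t/ + /tr/ (/tr/ is the longest suffix that is a licit onset).
σ3/σ4 boundary: cluster /kzl/ — the longest permitted-onset suffix is /zl/; onset = /zl/, preceding coda = /k/.
σ4/σ5 boundary: cluster /rmzr/ — the longest permitted-onset suffix is /zr/; onset = /zr/, preceding coda = /rm/.
σ5/σ6 boundary: /ts/ — longest licit onset from the right is /s/, leaving /t/ as coda.
Putting it together: la.zrit.trak.zlirm.zrit.sorm.
Syllable 3 is /trak/: onset /tr/, nucleus /a/, coda /k/.

tr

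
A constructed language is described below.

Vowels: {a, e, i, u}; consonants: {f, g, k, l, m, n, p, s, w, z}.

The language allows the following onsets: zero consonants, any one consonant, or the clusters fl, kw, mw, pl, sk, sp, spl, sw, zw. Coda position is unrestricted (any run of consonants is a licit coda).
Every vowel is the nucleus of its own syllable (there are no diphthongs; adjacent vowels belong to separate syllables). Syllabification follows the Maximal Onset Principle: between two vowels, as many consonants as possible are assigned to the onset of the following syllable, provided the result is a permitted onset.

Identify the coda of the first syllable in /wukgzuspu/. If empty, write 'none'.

The vowels are u, u, u — 3 nuclei, so 3 syllables.
σ1/σ2 boundary: /kgz/ splits as /kg/ + /z/ (/z/ is the longest suffix that is a licit onset).
σ2/σ3 boundary: cluster /sp/ — /sp/ is itself a permitted onset, so the whole cluster goes right; preceding coda = ∅.
So the parse is wukg.zu.spu.
Syllable 1 is /wukg/: onset /w/, nucleus /u/, coda /kg/.

kg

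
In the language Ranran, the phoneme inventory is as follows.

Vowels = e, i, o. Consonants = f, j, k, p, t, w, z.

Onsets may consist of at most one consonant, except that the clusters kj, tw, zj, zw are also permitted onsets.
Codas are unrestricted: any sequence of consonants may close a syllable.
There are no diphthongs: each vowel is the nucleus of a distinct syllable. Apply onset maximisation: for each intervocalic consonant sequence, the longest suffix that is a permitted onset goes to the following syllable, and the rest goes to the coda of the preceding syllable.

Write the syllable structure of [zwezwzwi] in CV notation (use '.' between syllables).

Vowels present: e, i; each is a nucleus, giving 2 syllables.
Between /e/ (V1) and /i/ (V2): cluster /zwzw/ — the longest permitted-onset suffix is /zw/; onset = /zw/, preceding coda = /zw/.
Putting it together: zwezw.zwi.
Mapping each syllable to C/V: /zwezw/ → CCVCC, /zwi/ → CCV.

CCVCC.CCV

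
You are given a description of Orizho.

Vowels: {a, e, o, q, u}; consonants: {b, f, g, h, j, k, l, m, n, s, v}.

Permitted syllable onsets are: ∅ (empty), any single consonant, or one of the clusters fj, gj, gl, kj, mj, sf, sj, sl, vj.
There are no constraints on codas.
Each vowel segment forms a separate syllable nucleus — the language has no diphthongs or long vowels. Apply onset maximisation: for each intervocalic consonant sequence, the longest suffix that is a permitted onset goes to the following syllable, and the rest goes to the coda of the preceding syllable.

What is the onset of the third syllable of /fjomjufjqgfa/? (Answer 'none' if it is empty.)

fj

Vowels present: o, u, q, a; each is a nucleus, giving 4 syllables.
Between /o/ (V1) and /u/ (V2): /mj/ — entire cluster is a permitted onset → onset /mj/, coda ∅.
Between /u/ (V2) and /q/ (V3): /fj/ — entire cluster is a permitted onset → onset /fj/, coda ∅.
Between /q/ (V3) and /a/ (V4): cluster /gf/ — the longest permitted-onset suffix is /f/; onset = /f/, preceding coda = /g/.
Putting it together: fjo.mju.fjqg.fa.
Syllable 3 is /fjqg/: onset /fj/, nucleus /q/, coda /g/.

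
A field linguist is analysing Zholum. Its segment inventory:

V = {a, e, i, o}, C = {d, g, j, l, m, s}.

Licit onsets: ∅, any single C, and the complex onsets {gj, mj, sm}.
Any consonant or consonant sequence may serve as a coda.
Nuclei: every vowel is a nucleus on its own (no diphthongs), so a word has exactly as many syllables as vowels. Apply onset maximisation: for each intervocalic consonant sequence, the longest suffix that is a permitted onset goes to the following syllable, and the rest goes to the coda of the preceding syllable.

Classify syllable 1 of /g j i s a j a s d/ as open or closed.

Vowels present: i, a, a; each is a nucleus, giving 3 syllables.
Between /i/ (V1) and /a/ (V2): just /s/ — single C goes to the following onset.
Between /a/ (V2) and /a/ (V3): just /j/ — single C goes to the following onset.
Syllabification: gji.sa.jasd.
Syllable 1 is /gji/; it ends in its nucleus with no coda, so it is open.

open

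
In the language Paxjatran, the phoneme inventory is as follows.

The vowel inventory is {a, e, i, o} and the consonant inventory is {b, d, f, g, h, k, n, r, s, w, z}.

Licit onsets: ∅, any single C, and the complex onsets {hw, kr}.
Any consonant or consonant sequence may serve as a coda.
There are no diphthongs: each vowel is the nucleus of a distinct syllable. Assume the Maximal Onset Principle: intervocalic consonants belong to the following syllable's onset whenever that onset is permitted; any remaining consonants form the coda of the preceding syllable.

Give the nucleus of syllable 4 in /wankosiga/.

a

The vowels are a, o, i, a — 4 nuclei, so 4 syllables.
The fourth nucleus (vowel 4 from the left) is /a/.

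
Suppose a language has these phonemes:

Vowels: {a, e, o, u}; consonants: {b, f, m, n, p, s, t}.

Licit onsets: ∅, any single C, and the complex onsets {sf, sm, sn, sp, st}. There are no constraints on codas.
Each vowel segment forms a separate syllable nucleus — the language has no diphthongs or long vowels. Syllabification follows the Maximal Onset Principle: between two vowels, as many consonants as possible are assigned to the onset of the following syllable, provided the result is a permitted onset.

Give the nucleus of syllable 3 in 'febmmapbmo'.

o

Nuclei (vowels): e, a, o → 3 syllables.
The third nucleus (vowel 3 from the left) is /o/.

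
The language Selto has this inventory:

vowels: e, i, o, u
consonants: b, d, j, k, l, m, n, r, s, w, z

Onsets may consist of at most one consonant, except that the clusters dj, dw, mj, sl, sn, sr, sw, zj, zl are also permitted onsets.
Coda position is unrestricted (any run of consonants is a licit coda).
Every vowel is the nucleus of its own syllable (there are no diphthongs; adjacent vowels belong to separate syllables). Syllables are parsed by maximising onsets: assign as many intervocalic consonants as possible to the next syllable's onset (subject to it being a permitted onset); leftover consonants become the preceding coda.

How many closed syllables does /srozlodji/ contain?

0

Nuclei (vowels): o, o, i → 3 syllables.
σ1/σ2 boundary: /zl/ — entire cluster is a permitted onset → onset /zl/, coda ∅.
σ2/σ3 boundary: /dj/ — entire cluster is a permitted onset → onset /dj/, coda ∅.
Syllabification: sro.zlo.dji.
Classifying each syllable: /sro/ (open), /zlo/ (open), /dji/ (open).
Closed syllables: 0.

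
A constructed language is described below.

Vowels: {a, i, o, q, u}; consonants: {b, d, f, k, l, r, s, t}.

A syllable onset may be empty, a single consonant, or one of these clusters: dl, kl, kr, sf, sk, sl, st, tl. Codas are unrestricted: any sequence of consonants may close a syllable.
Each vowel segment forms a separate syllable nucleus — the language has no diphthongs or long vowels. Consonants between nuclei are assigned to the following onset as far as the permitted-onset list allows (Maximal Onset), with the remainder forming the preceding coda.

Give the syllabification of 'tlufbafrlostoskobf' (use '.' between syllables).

tluf.bafr.lo.sto.skobf

Nuclei (vowels): u, a, o, o, o → 5 syllables.
Between /u/ (V1) and /a/ (V2): /fb/ splits as /f/ + /b/ (/b/ is the longest suffix that is a licit onset).
Between /a/ (V2) and /o/ (V3): /frl/ — longest licit onset from the right is /l/, leaving /fr/ as coda.
Between /o/ (V3) and /o/ (V4): cluster /st/ — /st/ is itself a permitted onset, so the whole cluster goes right; preceding coda = ∅.
Between /o/ (V4) and /o/ (V5): /sk/ — entire cluster is a permitted onset → onset /sk/, coda ∅.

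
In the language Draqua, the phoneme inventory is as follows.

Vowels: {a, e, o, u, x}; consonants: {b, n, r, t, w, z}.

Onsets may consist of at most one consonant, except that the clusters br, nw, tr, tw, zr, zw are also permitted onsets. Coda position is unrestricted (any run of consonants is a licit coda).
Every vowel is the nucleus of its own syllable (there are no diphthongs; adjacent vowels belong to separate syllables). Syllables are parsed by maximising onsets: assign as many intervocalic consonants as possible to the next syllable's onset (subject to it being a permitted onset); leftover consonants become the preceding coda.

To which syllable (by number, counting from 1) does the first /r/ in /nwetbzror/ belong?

2

Vowels present: e, o; each is a nucleus, giving 2 syllables.
V1 /e/ – V2 /o/: /tbzr/ splits as /tb/ + /zr/ (/zr/ is the longest suffix that is a licit onset).
Syllabification: nwetb.zror.
The first /r/ is in the onset of syllable 2 (/zror/).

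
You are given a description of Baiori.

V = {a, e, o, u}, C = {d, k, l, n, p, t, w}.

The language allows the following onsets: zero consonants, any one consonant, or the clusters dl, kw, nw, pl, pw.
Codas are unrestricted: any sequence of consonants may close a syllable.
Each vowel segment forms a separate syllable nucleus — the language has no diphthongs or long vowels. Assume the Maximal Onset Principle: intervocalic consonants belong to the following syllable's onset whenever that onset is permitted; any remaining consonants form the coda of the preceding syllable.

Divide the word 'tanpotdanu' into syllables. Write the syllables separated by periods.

tan.pot.da.nu

Nuclei (vowels): a, o, a, u → 4 syllables.
/a…o/ gap (V1→V2): /np/ splits as /n/ + /p/ (/p/ is the longest suffix that is a licit onset).
/o…a/ gap (V2→V3): /td/ splits as /t/ + /d/ (/d/ is the longest suffix that is a licit onset).
/a…u/ gap (V3→V4): just /n/ — single C goes to the following onset.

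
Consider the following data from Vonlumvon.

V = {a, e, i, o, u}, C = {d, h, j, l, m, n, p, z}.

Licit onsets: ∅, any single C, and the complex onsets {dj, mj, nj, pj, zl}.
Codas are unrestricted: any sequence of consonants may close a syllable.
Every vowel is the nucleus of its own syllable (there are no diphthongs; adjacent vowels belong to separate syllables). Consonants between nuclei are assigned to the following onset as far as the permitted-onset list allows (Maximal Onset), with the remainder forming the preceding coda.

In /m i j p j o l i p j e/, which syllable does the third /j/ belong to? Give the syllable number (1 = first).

The vowels are i, o, i, e — 4 nuclei, so 4 syllables.
/i…o/ gap (V1→V2): /jpj/; trying suffixes from longest down, /pj/ is the first permitted one, so coda /j/ | onset /pj/.
/o…i/ gap (V2→V3): /l/ is a single consonant, so it becomes the next onset.
/i…e/ gap (V3→V4): /pj/ — entire cluster is a permitted onset → onset /pj/, coda ∅.
Putting it together: mij.pjo.li.pje.
The third /j/ is in the onset of syllable 4 (/pje/).

4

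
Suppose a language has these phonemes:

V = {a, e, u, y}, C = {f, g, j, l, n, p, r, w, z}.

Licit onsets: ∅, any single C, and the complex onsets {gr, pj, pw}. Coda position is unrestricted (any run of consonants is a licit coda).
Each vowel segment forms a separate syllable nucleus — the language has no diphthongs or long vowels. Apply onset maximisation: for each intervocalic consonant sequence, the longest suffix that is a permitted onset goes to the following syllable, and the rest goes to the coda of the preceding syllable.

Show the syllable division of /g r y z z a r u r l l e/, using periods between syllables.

gryz.za.rurl.le

Vowels present: y, a, u, e; each is a nucleus, giving 4 syllables.
σ1/σ2 boundary: cluster /zz/ — the longest permitted-onset suffix is /z/; onset = /z/, preceding coda = /z/.
σ2/σ3 boundary: /r/ → onset of the next syllable (single consonants are always licit onsets).
σ3/σ4 boundary: /rll/ splits as /rl/ + /l/ (/l/ is the longest suffix that is a licit onset).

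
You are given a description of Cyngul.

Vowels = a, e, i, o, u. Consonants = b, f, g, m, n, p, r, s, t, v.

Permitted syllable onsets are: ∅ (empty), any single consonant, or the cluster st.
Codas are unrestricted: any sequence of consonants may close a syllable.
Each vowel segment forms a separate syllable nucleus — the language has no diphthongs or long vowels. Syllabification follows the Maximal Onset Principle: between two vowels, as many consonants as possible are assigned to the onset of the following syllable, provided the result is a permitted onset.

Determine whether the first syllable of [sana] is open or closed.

open

Vowels present: a, a; each is a nucleus, giving 2 syllables.
Between /a/ (V1) and /a/ (V2): /n/ is a single consonant, so it becomes the next onset.
Syllabification: sa.na.
Syllable 1 is /sa/; it ends in its nucleus with no coda, so it is open.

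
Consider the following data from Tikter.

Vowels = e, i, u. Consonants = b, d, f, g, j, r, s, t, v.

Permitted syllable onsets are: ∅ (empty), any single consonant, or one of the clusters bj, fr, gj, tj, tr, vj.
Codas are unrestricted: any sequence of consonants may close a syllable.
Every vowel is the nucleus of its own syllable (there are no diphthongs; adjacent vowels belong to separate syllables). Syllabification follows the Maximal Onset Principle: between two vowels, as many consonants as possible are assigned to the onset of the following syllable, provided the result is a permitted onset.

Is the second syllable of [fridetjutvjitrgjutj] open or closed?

The vowels are i, e, u, i, u — 5 nuclei, so 5 syllables.
V1 /i/ – V2 /e/: /d/ is a single consonant, so it becomes the next onset.
V2 /e/ – V3 /u/: cluster /tj/ — /tj/ is itself a permitted onset, so the whole cluster goes right; preceding coda = ∅.
V3 /u/ – V4 /i/: /tvj/ — longest licit onset from the right is /vj/, leaving /t/ as coda.
V4 /i/ – V5 /u/: /trgj/ splits as /tr/ + /gj/ (/gj/ is the longest suffix that is a licit onset).
Putting it together: fri.de.tjut.vjitr.gjutj.
Syllable 2 is /de/; it ends in its nucleus with no coda, so it is open.

open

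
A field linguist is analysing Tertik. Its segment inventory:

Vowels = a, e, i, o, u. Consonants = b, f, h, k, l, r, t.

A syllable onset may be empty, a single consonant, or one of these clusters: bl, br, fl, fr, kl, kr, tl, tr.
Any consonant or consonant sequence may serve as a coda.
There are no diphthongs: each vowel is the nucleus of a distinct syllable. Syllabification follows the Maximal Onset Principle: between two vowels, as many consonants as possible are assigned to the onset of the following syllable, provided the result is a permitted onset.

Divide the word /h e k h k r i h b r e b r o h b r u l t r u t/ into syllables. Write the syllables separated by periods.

The vowels are e, i, e, o, u, u — 6 nuclei, so 6 syllables.
Between /e/ (V1) and /i/ (V2): /khkr/; trying suffixes from longest down, /kr/ is the first permitted one, so coda /kh/ | onset /kr/.
Between /i/ (V2) and /e/ (V3): /hbr/; trying suffixes from longest down, /br/ is the first permitted one, so coda /h/ | onset /br/.
Between /e/ (V3) and /o/ (V4): cluster /br/ — /br/ is itself a permitted onset, so the whole cluster goes right; preceding coda = ∅.
Between /o/ (V4) and /u/ (V5): /hbr/ splits as /h/ + /br/ (/br/ is the longest suffix that is a licit onset).
Between /u/ (V5) and /u/ (V6): /ltr/ — longest licit onset from the right is /tr/, leaving /l/ as coda.

hekh.krih.bre.broh.brul.trut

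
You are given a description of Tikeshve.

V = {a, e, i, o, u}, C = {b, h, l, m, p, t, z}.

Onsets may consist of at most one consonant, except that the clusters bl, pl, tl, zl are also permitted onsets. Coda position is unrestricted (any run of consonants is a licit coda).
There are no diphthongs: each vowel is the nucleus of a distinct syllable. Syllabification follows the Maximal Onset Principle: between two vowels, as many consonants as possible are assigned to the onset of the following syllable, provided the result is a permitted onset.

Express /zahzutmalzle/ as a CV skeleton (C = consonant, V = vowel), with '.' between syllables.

Vowels present: a, u, a, e; each is a nucleus, giving 4 syllables.
V1 /a/ – V2 /u/: cluster /hz/ — the longest permitted-onset suffix is /z/; onset = /z/, preceding coda = /h/.
V2 /u/ – V3 /a/: /tm/ — longest licit onset from the right is /m/, leaving /t/ as coda.
V3 /a/ – V4 /e/: /lzl/; trying suffixes from longest down, /zl/ is the first permitted one, so coda /l/ | onset /zl/.
So the parse is zah.zut.mal.zle.
Mapping each syllable to C/V: /zah/ → CVC, /zut/ → CVC, /mal/ → CVC, /zle/ → CCV.

CVC.CVC.CVC.CCV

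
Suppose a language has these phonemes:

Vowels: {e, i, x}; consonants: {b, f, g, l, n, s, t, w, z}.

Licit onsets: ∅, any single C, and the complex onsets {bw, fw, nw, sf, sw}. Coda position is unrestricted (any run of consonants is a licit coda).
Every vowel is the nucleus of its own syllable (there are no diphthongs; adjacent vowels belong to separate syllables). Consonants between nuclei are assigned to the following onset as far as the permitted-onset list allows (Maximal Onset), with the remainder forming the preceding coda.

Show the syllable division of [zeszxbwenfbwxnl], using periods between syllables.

zes.zx.bwenf.bwxnl

The vowels are e, x, e, x — 4 nuclei, so 4 syllables.
σ1/σ2 boundary: /sz/ splits as /s/ + /z/ (/z/ is the longest suffix that is a licit onset).
σ2/σ3 boundary: /bw/ is a licit onset in full, so it all attaches to the next syllable.
σ3/σ4 boundary: /nfbw/ — longest licit onset from the right is /bw/, leaving /nf/ as coda.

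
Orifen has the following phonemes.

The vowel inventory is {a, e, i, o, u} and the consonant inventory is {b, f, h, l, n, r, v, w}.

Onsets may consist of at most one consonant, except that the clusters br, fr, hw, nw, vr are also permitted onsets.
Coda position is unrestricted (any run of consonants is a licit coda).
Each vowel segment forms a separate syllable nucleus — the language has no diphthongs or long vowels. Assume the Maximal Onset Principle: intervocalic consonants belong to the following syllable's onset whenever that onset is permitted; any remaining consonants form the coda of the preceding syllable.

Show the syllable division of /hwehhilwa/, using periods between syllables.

The vowels are e, i, a — 3 nuclei, so 3 syllables.
σ1/σ2 boundary: /hh/ — longest licit onset from the right is /h/, leaving /h/ as coda.
σ2/σ3 boundary: /lw/; trying suffixes from longest down, /w/ is the first permitted one, so coda /l/ | onset /w/.

hweh.hil.wa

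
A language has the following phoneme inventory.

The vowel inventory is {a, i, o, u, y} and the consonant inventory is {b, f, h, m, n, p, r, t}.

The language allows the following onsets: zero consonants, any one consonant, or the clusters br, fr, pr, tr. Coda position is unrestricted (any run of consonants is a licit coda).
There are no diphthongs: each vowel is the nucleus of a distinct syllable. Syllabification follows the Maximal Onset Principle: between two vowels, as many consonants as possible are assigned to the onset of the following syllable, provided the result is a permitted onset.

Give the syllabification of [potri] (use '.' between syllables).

po.tri

Nuclei (vowels): o, i → 2 syllables.
/o…i/ gap (V1→V2): cluster /tr/ — /tr/ is itself a permitted onset, so the whole cluster goes right; preceding coda = ∅.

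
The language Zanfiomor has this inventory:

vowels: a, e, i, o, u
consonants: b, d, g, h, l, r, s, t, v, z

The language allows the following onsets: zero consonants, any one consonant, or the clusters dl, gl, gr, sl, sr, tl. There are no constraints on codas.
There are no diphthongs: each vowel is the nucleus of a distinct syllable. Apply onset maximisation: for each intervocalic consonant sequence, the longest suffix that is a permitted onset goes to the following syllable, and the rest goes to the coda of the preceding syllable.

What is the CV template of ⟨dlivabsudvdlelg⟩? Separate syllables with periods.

Vowels present: i, a, u, e; each is a nucleus, giving 4 syllables.
σ1/σ2 boundary: /v/ → onset of the next syllable (single consonants are always licit onsets).
σ2/σ3 boundary: /bs/ — longest licit onset from the right is /s/, leaving /b/ as coda.
σ3/σ4 boundary: /dvdl/ splits as /dv/ + /dl/ (/dl/ is the longest suffix that is a licit onset).
Result: dli.vab.sudv.dlelg.
Mapping each syllable to C/V: /dli/ → CCV, /vab/ → CVC, /sudv/ → CVCC, /dlelg/ → CCVCC.

CCV.CVC.CVCC.CCVCC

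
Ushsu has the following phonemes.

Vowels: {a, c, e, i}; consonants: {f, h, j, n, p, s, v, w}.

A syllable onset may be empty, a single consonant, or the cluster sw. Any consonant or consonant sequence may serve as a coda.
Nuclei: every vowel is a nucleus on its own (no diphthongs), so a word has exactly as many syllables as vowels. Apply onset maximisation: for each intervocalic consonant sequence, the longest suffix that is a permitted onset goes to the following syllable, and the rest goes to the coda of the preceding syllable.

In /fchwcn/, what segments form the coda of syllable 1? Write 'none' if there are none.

h

Nuclei (vowels): c, c → 2 syllables.
σ1/σ2 boundary: /hw/; trying suffixes from longest down, /w/ is the first permitted one, so coda /h/ | onset /w/.
Syllabification: fch.wcn.
Syllable 1 is /fch/: onset /f/, nucleus /c/, coda /h/.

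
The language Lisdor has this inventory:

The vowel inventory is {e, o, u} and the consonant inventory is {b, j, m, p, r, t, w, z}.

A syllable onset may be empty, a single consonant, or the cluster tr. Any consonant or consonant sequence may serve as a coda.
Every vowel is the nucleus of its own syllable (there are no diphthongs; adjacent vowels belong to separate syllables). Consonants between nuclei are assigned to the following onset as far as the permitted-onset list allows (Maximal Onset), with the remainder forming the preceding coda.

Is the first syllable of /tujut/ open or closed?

The vowels are u, u — 2 nuclei, so 2 syllables.
σ1/σ2 boundary: /j/ is a single consonant, so it becomes the next onset.
Syllabification: tu.jut.
Syllable 1 is /tu/; it ends in its nucleus with no coda, so it is open.

open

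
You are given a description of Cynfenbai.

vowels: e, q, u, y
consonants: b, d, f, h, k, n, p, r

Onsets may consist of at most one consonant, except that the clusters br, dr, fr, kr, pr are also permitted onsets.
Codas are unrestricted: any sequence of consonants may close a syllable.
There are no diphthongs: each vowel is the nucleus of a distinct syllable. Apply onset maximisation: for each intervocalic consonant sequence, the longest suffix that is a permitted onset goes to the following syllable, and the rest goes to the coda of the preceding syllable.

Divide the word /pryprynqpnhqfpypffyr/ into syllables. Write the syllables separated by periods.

pry.pry.nqpn.hqf.pypf.fyr

Vowels present: y, y, q, q, y, y; each is a nucleus, giving 6 syllables.
σ1/σ2 boundary: /pr/ is a licit onset in full, so it all attaches to the next syllable.
σ2/σ3 boundary: /n/ → onset of the next syllable (single consonants are always licit onsets).
σ3/σ4 boundary: cluster /pnh/ — the longest permitted-onset suffix is /h/; onset = /h/, preceding coda = /pn/.
σ4/σ5 boundary: /fp/ splits as /f/ + /p/ (/p/ is the longest suffix that is a licit onset).
σ5/σ6 boundary: /pff/; trying suffixes from longest down, /f/ is the first permitted one, so coda /pf/ | onset /f/.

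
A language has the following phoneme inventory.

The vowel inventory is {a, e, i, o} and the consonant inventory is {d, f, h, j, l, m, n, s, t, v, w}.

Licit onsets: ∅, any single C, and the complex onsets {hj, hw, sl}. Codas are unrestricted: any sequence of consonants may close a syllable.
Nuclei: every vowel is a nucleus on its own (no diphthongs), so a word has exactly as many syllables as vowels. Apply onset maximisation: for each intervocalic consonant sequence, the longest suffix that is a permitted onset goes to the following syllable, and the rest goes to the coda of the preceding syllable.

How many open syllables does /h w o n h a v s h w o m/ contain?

The vowels are o, a, o — 3 nuclei, so 3 syllables.
Between /o/ (V1) and /a/ (V2): /nh/ splits as /n/ + /h/ (/h/ is the longest suffix that is a licit onset).
Between /a/ (V2) and /o/ (V3): /vshw/ splits as /vs/ + /hw/ (/hw/ is the longest suffix that is a licit onset).
Syllabification: hwon.havs.hwom.
Classifying each syllable: /hwon/ (closed), /havs/ (closed), /hwom/ (closed).
Open syllables: 0.

0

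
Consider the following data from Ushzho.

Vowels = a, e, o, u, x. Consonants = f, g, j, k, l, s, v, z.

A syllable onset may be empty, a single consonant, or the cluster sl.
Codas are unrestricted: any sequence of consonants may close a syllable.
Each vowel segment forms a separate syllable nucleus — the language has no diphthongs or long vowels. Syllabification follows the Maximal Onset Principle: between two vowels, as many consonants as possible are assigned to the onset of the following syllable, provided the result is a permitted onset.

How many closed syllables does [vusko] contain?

1

Vowels present: u, o; each is a nucleus, giving 2 syllables.
Between /u/ (V1) and /o/ (V2): cluster /sk/ — the longest permitted-onset suffix is /k/; onset = /k/, preceding coda = /s/.
Syllabification: vus.ko.
Classifying each syllable: /vus/ (closed), /ko/ (open).
Closed syllables: 1.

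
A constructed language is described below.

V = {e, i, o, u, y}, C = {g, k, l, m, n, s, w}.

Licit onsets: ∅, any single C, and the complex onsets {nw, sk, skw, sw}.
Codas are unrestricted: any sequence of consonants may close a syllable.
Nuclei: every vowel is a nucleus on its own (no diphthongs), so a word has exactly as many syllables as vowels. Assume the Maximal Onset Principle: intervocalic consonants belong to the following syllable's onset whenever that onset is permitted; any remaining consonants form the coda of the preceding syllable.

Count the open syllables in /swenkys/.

Vowels present: e, y; each is a nucleus, giving 2 syllables.
V1 /e/ – V2 /y/: /nk/ splits as /n/ + /k/ (/k/ is the longest suffix that is a licit onset).
Result: swen.kys.
Classifying each syllable: /swen/ (closed), /kys/ (closed).
Open syllables: 0.

0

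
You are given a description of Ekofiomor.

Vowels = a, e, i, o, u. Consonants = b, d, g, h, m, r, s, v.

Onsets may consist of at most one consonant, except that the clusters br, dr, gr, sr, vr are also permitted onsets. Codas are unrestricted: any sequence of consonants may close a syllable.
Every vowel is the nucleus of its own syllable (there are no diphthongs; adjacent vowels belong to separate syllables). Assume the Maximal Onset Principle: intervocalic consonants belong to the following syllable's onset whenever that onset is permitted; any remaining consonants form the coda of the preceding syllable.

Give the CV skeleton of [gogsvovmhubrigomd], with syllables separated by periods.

CVCC.CVCC.CV.CCV.CVCC

Nuclei (vowels): o, o, u, i, o → 5 syllables.
Between /o/ (V1) and /o/ (V2): cluster /gsv/ — the longest permitted-onset suffix is /v/; onset = /v/, preceding coda = /gs/.
Between /o/ (V2) and /u/ (V3): cluster /vmh/ — the longest permitted-onset suffix is /h/; onset = /h/, preceding coda = /vm/.
Between /u/ (V3) and /i/ (V4): cluster /br/ — /br/ is itself a permitted onset, so the whole cluster goes right; preceding coda = ∅.
Between /i/ (V4) and /o/ (V5): /g/ is a single consonant, so it becomes the next onset.
Syllabification: gogs.vovm.hu.bri.gomd.
Mapping each syllable to C/V: /gogs/ → CVCC, /vovm/ → CVCC, /hu/ → CV, /bri/ → CCV, /gomd/ → CVCC.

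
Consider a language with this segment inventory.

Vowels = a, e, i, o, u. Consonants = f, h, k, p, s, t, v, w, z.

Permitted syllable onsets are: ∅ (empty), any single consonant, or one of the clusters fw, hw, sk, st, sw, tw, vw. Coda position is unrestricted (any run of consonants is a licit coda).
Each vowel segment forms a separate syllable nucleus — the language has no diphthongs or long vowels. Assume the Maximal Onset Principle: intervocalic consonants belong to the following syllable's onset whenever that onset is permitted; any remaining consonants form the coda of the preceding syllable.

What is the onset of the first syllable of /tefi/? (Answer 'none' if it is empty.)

t

Nuclei (vowels): e, i → 2 syllables.
σ1/σ2 boundary: /f/ is a single consonant, so it becomes the next onset.
Syllabification: te.fi.
Syllable 1 is /te/: onset /t/, nucleus /e/, coda ∅.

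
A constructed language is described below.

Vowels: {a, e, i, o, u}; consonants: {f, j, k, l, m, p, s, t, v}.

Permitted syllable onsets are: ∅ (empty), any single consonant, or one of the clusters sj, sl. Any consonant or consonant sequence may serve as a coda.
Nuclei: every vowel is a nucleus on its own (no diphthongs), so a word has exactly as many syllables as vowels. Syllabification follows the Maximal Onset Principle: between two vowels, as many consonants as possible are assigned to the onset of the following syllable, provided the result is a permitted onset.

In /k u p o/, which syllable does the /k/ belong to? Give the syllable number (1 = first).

Vowels present: u, o; each is a nucleus, giving 2 syllables.
Between /u/ (V1) and /o/ (V2): /p/ is a single consonant, so it becomes the next onset.
Syllabification: ku.po.
The /k/ is in the onset of syllable 1 (/ku/).

1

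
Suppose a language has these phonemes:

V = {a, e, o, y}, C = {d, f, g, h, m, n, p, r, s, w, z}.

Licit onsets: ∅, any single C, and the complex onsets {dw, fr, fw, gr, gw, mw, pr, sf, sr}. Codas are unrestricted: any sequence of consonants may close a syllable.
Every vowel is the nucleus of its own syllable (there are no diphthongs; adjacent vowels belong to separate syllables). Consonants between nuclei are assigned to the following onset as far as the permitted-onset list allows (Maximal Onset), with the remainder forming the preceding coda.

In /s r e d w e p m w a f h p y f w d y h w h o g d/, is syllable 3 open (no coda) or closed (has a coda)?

The vowels are e, e, a, y, y, o — 6 nuclei, so 6 syllables.
V1 /e/ – V2 /e/: /dw/ — entire cluster is a permitted onset → onset /dw/, coda ∅.
V2 /e/ – V3 /a/: /pmw/ — longest licit onset from the right is /mw/, leaving /p/ as coda.
V3 /a/ – V4 /y/: /fhp/ splits as /fh/ + /p/ (/p/ is the longest suffix that is a licit onset).
V4 /y/ – V5 /y/: cluster /fwd/ — the longest permitted-onset suffix is /d/; onset = /d/, preceding coda = /fw/.
V5 /y/ – V6 /o/: /hwh/ — longest licit onset from the right is /h/, leaving /hw/ as coda.
So the parse is sre.dwep.mwafh.pyfw.dyhw.hogd.
Syllable 3 is /mwafh/ with coda /fh/, so it is closed.

closed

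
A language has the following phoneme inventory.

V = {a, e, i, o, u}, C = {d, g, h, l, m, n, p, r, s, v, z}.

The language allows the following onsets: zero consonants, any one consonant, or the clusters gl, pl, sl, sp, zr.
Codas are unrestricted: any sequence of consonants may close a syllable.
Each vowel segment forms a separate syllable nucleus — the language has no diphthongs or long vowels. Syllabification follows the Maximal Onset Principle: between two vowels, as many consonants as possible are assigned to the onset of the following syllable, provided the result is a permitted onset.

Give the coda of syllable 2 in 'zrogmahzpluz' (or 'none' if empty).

Vowels present: o, a, u; each is a nucleus, giving 3 syllables.
/o…a/ gap (V1→V2): /gm/; trying suffixes from longest down, /m/ is the first permitted one, so coda /g/ | onset /m/.
/a…u/ gap (V2→V3): /hzpl/ splits as /hz/ + /pl/ (/pl/ is the longest suffix that is a licit onset).
So the parse is zrog.mahz.pluz.
Syllable 2 is /mahz/: onset /m/, nucleus /a/, coda /hz/.

hz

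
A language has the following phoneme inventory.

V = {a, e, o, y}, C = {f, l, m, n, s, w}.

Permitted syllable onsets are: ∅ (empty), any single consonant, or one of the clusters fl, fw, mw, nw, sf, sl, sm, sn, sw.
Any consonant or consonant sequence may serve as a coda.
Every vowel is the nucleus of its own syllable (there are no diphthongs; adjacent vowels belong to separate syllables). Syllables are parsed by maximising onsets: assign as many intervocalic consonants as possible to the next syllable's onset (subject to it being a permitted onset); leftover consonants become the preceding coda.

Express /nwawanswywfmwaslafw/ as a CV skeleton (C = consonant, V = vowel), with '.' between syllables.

CCV.CVC.CCVCC.CCV.CCVCC

Nuclei (vowels): a, a, y, a, a → 5 syllables.
V1 /a/ – V2 /a/: /w/ → onset of the next syllable (single consonants are always licit onsets).
V2 /a/ – V3 /y/: /nsw/ — longest licit onset from the right is /sw/, leaving /n/ as coda.
V3 /y/ – V4 /a/: /wfmw/; trying suffixes from longest down, /mw/ is the first permitted one, so coda /wf/ | onset /mw/.
V4 /a/ – V5 /a/: /sl/ — entire cluster is a permitted onset → onset /sl/, coda ∅.
So the parse is nwa.wan.swywf.mwa.slafw.
Mapping each syllable to C/V: /nwa/ → CCV, /wan/ → CVC, /swywf/ → CCVCC, /mwa/ → CCV, /slafw/ → CCVCC.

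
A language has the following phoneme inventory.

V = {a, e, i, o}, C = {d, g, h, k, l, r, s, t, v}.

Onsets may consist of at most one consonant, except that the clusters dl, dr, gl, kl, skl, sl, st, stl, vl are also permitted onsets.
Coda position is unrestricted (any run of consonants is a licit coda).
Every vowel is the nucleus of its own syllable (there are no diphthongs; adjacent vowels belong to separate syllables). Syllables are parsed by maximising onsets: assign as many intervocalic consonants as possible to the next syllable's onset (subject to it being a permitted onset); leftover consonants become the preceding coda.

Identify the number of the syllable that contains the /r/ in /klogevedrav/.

4

Nuclei (vowels): o, e, e, a → 4 syllables.
/o…e/ gap (V1→V2): /g/ is a single consonant, so it becomes the next onset.
/e…e/ gap (V2→V3): /v/ → onset of the next syllable (single consonants are always licit onsets).
/e…a/ gap (V3→V4): /dr/ — entire cluster is a permitted onset → onset /dr/, coda ∅.
So the parse is klo.ge.ve.drav.
The /r/ is in the onset of syllable 4 (/drav/).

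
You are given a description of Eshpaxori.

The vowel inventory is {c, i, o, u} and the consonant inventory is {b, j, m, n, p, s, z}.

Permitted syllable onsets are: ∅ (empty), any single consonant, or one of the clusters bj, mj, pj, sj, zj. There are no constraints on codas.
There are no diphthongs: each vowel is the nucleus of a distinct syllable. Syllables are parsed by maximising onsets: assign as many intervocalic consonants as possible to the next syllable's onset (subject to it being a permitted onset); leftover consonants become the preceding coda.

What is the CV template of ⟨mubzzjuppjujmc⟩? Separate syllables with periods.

The vowels are u, u, u, c — 4 nuclei, so 4 syllables.
V1 /u/ – V2 /u/: /bzzj/ — longest licit onset from the right is /zj/, leaving /bz/ as coda.
V2 /u/ – V3 /u/: /ppj/ splits as /p/ + /pj/ (/pj/ is the longest suffix that is a licit onset).
V3 /u/ – V4 /c/: /jm/ — longest licit onset from the right is /m/, leaving /j/ as coda.
Putting it together: mubz.zjup.pjuj.mc.
Mapping each syllable to C/V: /mubz/ → CVCC, /zjup/ → CCVC, /pjuj/ → CCVC, /mc/ → CV.

CVCC.CCVC.CCVC.CV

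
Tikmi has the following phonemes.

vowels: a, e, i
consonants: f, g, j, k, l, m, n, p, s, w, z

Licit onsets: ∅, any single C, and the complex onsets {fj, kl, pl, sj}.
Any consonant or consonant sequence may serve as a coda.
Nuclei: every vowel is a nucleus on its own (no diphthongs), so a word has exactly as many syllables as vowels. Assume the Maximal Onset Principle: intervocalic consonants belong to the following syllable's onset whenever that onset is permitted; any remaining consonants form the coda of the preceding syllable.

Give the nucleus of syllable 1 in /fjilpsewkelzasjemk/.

Vowels present: i, e, e, a, e; each is a nucleus, giving 5 syllables.
The first nucleus (vowel 1 from the left) is /i/.

i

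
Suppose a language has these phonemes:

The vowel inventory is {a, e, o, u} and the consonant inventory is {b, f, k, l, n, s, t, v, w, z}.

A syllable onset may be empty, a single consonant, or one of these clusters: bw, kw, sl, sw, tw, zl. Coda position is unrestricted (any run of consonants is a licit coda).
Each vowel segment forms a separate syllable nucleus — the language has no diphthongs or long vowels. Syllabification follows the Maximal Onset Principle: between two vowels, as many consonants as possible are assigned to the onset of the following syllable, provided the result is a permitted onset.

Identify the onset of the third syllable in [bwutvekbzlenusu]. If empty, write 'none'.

zl

The vowels are u, e, e, u, u — 5 nuclei, so 5 syllables.
σ1/σ2 boundary: /tv/; trying suffixes from longest down, /v/ is the first permitted one, so coda /t/ | onset /v/.
σ2/σ3 boundary: /kbzl/; trying suffixes from longest down, /zl/ is the first permitted one, so coda /kb/ | onset /zl/.
σ3/σ4 boundary: /n/ → onset of the next syllable (single consonants are always licit onsets).
σ4/σ5 boundary: just /s/ — single C goes to the following onset.
Syllabification: bwut.vekb.zle.nu.su.
Syllable 3 is /zle/: onset /zl/, nucleus /e/, coda ∅.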